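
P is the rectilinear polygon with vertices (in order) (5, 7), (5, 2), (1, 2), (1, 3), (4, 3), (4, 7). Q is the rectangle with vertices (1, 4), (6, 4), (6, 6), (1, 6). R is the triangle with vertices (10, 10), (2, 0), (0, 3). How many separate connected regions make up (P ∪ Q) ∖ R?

3

(P ∪ Q) ∖ R splits into 3 disjoint pieces (area 0.4, area 1.225, area 4.5357).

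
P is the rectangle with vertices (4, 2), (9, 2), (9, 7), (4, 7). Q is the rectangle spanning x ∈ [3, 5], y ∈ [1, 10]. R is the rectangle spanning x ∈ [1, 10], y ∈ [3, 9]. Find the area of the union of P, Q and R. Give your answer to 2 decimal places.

64.00

By inclusion–exclusion:
Individual areas: |P| = 25, |Q| = 18, |R| = 54.
|P∩Q|: x∈[4,5], y∈[2,7] → 1·5 = 5.
|P∩R|: x∈[4,9], y∈[3,7] → 5·4 = 20.
|Q∩R|: x∈[3,5], y∈[3,9] → 2·6 = 12.
|P∩Q∩R| = 4.
|P ∪ Q ∪ R| = 97 − 37 + 4 = 64.00.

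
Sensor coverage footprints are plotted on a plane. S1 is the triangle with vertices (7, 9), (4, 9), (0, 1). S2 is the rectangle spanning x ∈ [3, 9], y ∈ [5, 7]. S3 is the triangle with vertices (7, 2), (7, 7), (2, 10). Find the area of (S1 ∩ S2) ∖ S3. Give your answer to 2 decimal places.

2.12

|S1 ∩ S2| = 2.75.
|(S1 ∩ S2) ∩ S3| = 0.6302.
|(S1 ∩ S2) ∖ S3| = 2.75 − 0.6302 = 2.12.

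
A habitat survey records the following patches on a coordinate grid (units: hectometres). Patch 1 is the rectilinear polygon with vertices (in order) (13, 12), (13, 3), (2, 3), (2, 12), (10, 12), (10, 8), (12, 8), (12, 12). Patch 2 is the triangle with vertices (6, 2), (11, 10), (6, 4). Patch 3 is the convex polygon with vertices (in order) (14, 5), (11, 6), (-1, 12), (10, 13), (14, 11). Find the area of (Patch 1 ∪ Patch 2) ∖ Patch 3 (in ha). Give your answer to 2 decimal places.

53.15

|Patch 1 ∪ Patch 2| = 91.5125.
|(Patch 1 ∪ Patch 2) ∩ Patch 3| = 38.3667.
|(Patch 1 ∪ Patch 2) ∖ Patch 3| = 91.5125 − 38.3667 = 53.15.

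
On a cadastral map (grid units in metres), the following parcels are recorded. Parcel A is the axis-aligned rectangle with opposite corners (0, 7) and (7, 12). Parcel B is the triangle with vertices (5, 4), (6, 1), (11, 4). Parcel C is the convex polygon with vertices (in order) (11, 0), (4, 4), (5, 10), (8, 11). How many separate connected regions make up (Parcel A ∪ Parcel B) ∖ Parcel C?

(Parcel A ∪ Parcel B) ∖ Parcel C splits into 3 disjoint pieces (area 27.5833, area 2.1822, area 0.3068).

3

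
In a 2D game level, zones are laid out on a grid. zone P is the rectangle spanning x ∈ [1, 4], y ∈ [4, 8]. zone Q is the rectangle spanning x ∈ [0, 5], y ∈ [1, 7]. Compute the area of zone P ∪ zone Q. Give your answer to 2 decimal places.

33.00

By inclusion–exclusion:
Individual areas: |zone P| = 12, |zone Q| = 30.
|zone P∩zone Q|: x∈[1,4], y∈[4,7] → 3·3 = 9.
|zone P ∪ zone Q| = 42 − 9 = 33.00.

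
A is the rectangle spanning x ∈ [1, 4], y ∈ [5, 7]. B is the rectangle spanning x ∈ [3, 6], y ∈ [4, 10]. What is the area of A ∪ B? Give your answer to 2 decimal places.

By inclusion–exclusion:
Individual areas: |A| = 6, |B| = 18.
|A∩B|: x∈[3,4], y∈[5,7] → 1·2 = 2.
|A ∪ B| = 24 − 2 = 22.00.

22.00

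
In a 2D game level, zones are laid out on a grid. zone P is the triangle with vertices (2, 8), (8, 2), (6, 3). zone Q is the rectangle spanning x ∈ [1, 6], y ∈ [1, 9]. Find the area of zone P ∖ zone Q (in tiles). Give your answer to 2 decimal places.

1.00

|zone P| = 3, |zone P∩zone Q| = 2.
|zone P ∖ zone Q| = |zone P| − |zone P∩zone Q| = 3 − 2 = 1.00.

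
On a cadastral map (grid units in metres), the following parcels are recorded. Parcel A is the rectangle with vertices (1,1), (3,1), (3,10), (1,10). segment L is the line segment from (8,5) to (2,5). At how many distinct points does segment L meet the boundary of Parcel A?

The segment meets the boundary at (3,5).

1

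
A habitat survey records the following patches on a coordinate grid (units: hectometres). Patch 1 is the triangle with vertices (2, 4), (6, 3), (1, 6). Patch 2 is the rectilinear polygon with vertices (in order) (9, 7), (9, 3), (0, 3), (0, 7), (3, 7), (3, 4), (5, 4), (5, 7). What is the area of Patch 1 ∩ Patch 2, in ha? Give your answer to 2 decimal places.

2.97

The intersection is the polygon with vertices (2,4), (1,6), (3,4.8), (3,4), (4.333,4), (6,3).
By the shoelace formula its area is 2.97.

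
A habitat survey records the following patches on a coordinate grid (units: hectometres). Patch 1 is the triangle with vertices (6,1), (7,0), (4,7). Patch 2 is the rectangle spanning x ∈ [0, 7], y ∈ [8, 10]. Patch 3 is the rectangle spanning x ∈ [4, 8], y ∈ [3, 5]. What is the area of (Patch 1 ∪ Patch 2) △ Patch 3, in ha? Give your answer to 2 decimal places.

|Patch 1 ∪ Patch 2| = 16.
|(Patch 1 ∪ Patch 2) ∩ Patch 3| = 0.5714.
|(Patch 1 ∪ Patch 2) △ Patch 3| = 16 + 8 − 1.1429 = 22.86.

22.86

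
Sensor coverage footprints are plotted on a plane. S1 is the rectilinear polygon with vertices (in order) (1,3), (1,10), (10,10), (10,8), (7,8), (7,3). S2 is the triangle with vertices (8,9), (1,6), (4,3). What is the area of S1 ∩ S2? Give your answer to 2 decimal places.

14.92

The intersection is the polygon with vertices (7,8), (7,7.5), (4,3), (1,6), (8,9), (7.333,8).
By the shoelace formula its area is 14.92.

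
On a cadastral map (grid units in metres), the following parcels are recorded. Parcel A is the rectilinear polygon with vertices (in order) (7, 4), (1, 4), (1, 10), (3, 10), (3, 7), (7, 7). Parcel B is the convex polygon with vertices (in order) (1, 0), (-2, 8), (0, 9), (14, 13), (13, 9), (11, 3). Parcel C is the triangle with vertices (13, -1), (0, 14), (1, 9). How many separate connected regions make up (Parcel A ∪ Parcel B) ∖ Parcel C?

(Parcel A ∪ Parcel B) ∖ Parcel C splits into 2 disjoint pieces (area 54.506, area 49.8704).

2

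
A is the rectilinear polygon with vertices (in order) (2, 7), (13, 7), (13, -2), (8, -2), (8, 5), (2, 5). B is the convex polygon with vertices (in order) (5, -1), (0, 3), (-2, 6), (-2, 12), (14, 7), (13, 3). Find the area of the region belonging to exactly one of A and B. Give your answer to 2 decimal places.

105.50

|A| = 57, |B| = 125, |A∩B| = 38.25.
|A △ B| = |A| + |B| − 2·|A∩B| = 57 + 125 − 76.5 = 105.50.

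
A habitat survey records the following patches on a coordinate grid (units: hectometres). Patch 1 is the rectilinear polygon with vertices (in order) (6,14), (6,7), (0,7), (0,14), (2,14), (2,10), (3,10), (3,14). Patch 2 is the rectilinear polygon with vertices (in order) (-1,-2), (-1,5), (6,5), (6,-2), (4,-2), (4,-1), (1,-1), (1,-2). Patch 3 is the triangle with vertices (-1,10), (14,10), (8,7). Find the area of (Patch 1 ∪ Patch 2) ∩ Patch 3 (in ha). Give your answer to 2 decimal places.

8.00

The region (Patch 1 ∪ Patch 2) ∩ Patch 3 is the polygon with vertices (6,7.667), (0,9.667), (0,10), (2,10), (3,10), (6,10).
By the shoelace formula its area is 8.00.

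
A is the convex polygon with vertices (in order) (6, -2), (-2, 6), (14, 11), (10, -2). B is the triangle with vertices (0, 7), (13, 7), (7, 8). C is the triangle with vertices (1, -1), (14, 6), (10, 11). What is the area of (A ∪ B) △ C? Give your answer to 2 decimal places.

|A ∪ B| = 110.1937.
|(A ∪ B) ∩ C| = 41.6353.
|(A ∪ B) △ C| = 110.1937 + 46.5 − 83.2707 = 73.42.

73.42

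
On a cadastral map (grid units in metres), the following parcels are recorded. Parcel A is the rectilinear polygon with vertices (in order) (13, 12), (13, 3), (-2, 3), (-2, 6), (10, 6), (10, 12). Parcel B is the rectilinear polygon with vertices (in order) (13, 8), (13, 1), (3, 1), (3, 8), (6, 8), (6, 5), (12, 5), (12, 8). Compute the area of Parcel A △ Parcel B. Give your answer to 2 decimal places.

|Parcel A| = 63, |Parcel B| = 52, |Parcel A∩Parcel B| = 26.
|Parcel A △ Parcel B| = |Parcel A| + |Parcel B| − 2·|Parcel A∩Parcel B| = 63 + 52 − 52 = 63.00.

63.00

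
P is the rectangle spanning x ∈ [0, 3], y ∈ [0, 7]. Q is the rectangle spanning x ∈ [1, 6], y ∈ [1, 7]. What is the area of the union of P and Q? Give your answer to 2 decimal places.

39.00

By inclusion–exclusion:
Individual areas: |P| = 21, |Q| = 30.
|P∩Q|: x∈[1,3], y∈[1,7] → 2·6 = 12.
|P ∪ Q| = 51 − 12 = 39.00.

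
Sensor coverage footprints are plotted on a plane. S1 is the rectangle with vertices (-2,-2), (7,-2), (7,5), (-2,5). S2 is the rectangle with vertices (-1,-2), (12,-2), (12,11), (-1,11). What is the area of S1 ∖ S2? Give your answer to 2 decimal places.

|S1∩S2|: x∈[-1,7], y∈[-2,5] → 8·7 = 56.
|S1| = 63.
|S1 ∖ S2| = |S1| − |S1∩S2| = 63 − 56 = 7.00.

7.00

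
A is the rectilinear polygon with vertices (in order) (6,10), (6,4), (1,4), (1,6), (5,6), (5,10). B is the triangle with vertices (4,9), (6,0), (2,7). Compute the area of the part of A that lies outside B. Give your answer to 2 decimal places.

10.51

|A| = 14, |A∩B| = 3.4921.
|A ∖ B| = |A| − |A∩B| = 14 − 3.4921 = 10.51.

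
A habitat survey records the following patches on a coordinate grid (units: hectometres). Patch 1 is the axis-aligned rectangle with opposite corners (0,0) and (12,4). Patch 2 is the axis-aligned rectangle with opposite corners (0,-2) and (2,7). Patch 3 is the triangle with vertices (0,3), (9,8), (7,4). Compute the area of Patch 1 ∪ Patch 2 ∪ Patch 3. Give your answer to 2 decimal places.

By inclusion–exclusion:
Individual areas: |Patch 1| = 48, |Patch 2| = 18, |Patch 3| = 13.
|Patch 1∩Patch 2|: x∈[0,2], y∈[0,4] → 2·4 = 8.
|Patch 1∩Patch 3| = 2.6.
|Patch 2∩Patch 3| = 0.8254.
|Patch 1∩Patch 2∩Patch 3| = 0.8143.
|Patch 1 ∪ Patch 2 ∪ Patch 3| = 79 − 11.4254 + 0.8143 = 68.39.

68.39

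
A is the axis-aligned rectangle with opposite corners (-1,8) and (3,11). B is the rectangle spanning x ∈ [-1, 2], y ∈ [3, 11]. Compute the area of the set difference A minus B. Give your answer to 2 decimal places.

|A∩B|: x∈[-1,2], y∈[8,11] → 3·3 = 9.
|A| = 12.
|A ∖ B| = |A| − |A∩B| = 12 − 9 = 3.00.

3.00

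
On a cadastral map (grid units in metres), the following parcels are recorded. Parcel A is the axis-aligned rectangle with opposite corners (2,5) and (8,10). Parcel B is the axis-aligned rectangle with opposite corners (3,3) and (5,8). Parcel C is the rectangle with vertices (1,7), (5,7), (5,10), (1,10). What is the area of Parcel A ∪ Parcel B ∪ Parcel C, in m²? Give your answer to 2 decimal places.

By inclusion–exclusion:
Individual areas: |Parcel A| = 30, |Parcel B| = 10, |Parcel C| = 12.
|Parcel A∩Parcel B|: x∈[3,5], y∈[5,8] → 2·3 = 6.
|Parcel A∩Parcel C|: x∈[2,5], y∈[7,10] → 3·3 = 9.
|Parcel B∩Parcel C|: x∈[3,5], y∈[7,8] → 2·1 = 2.
|Parcel A∩Parcel B∩Parcel C| = 2.
|Parcel A ∪ Parcel B ∪ Parcel C| = 52 − 17 + 2 = 37.00.

37.00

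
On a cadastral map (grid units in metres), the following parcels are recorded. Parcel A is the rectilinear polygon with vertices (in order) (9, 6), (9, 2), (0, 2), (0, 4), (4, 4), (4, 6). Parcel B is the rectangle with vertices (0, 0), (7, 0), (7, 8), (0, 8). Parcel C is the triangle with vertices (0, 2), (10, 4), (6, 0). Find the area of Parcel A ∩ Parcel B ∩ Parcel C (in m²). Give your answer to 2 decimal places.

The intersection is the polygon with vertices (7,2), (0,2), (7,3.4).
By the shoelace formula its area is 4.90.

4.90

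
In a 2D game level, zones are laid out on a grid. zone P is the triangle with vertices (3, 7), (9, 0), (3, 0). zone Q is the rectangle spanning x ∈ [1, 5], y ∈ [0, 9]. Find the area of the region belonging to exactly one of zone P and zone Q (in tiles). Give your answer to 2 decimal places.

33.67

|zone P| = 21, |zone Q| = 36, |zone P∩zone Q| = 11.6667.
|zone P △ zone Q| = |zone P| + |zone Q| − 2·|zone P∩zone Q| = 21 + 36 − 23.3333 = 33.67.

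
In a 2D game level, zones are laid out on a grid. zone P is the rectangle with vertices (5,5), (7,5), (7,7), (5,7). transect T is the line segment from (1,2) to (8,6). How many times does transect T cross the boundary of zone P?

The segment meets the boundary at (7,5.429), (6.25,5).

2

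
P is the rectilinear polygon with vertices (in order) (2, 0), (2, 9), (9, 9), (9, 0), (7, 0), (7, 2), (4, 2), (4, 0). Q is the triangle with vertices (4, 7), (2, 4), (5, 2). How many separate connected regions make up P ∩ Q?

1

P ∩ Q is a single connected region.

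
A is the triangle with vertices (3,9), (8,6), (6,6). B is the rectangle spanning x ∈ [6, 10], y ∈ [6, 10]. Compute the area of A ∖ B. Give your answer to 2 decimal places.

1.80

|A| = 3, |A∩B| = 1.2.
|A ∖ B| = |A| − |A∩B| = 3 − 1.2 = 1.80.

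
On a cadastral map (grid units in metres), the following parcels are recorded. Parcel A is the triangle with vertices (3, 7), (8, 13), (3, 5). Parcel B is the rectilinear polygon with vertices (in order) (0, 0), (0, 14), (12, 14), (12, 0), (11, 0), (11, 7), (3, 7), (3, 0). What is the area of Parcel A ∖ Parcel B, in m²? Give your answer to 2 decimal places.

|Parcel A| = 5, |Parcel A∩Parcel B| = 3.75.
|Parcel A ∖ Parcel B| = |Parcel A| − |Parcel A∩Parcel B| = 5 − 3.75 = 1.25.

1.25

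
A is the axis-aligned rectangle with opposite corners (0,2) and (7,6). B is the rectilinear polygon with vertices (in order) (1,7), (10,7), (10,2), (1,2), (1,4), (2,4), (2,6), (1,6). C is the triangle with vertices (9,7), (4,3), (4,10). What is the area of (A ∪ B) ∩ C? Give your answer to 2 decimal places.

The region (A ∪ B) ∩ C is the polygon with vertices (9,7), (4,3), (4,7).
By the shoelace formula its area is 10.00.

10.00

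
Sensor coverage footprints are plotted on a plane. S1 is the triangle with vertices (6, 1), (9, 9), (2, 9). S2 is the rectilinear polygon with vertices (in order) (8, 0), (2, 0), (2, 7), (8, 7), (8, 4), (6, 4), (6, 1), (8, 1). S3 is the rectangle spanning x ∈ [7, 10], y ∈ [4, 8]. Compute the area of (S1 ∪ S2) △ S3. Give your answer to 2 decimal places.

|S1 ∪ S2| = 50.0208.
|(S1 ∪ S2) ∩ S3| = 4.5208.
|(S1 ∪ S2) △ S3| = 50.0208 + 12 − 9.0417 = 52.98.

52.98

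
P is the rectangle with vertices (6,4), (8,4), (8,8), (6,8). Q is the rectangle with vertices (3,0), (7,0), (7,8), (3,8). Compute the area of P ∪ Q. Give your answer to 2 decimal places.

36.00

By inclusion–exclusion:
Individual areas: |P| = 8, |Q| = 32.
|P∩Q|: x∈[6,7], y∈[4,8] → 1·4 = 4.
|P ∪ Q| = 40 − 4 = 36.00.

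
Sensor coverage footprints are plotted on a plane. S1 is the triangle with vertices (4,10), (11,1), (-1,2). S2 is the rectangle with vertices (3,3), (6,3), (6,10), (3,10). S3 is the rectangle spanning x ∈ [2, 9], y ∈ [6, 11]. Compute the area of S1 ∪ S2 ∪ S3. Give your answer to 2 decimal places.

74.48

By inclusion–exclusion:
Individual areas: |S1| = 50.5, |S2| = 21, |S3| = 35.
|S1∩S2| = 17.6286.
|S1∩S3| = 11.0222.
|S2∩S3|: x∈[3,6], y∈[6,10] → 3·4 = 12.
|S1∩S2∩S3| = 8.6286.
|S1 ∪ S2 ∪ S3| = 106.5 − 40.6508 + 8.6286 = 74.48.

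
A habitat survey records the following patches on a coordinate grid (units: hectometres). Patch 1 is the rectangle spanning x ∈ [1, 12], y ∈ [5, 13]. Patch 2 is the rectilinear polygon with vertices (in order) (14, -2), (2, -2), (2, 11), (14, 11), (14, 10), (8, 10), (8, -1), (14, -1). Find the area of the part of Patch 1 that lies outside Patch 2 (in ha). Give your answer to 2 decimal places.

48.00

|Patch 1| = 88, |Patch 1∩Patch 2| = 40.
|Patch 1 ∖ Patch 2| = |Patch 1| − |Patch 1∩Patch 2| = 88 − 40 = 48.00.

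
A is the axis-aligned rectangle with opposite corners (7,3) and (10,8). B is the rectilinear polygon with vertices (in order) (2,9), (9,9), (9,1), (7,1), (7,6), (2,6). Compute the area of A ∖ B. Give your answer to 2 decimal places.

|A| = 15, |A∩B| = 10.
|A ∖ B| = |A| − |A∩B| = 15 − 10 = 5.00.

5.00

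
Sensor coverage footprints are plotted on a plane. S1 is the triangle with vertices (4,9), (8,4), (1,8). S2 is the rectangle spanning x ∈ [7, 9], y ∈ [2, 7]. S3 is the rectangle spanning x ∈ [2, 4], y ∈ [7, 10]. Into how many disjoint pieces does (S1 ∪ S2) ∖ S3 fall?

2

(S1 ∪ S2) ∖ S3 splits into 2 disjoint pieces (area 15.5357, area 0.4524).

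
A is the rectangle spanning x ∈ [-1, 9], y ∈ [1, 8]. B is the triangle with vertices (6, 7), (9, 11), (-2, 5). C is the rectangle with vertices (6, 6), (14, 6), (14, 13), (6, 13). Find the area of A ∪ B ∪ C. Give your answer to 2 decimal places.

121.85

By inclusion–exclusion:
Individual areas: |A| = 70, |B| = 13, |C| = 56.
|A∩B| = 7.9773.
|A∩C|: x∈[6,9], y∈[6,8] → 3·2 = 6.
|B∩C| = 3.5455.
|A∩B∩C| = 0.375.
|A ∪ B ∪ C| = 139 − 17.5227 + 0.375 = 121.85.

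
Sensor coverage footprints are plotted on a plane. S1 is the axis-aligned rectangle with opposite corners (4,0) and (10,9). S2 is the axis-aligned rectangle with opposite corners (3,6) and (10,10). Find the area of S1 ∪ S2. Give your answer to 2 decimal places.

By inclusion–exclusion:
Individual areas: |S1| = 54, |S2| = 28.
|S1∩S2|: x∈[4,10], y∈[6,9] → 6·3 = 18.
|S1 ∪ S2| = 82 − 18 = 64.00.

64.00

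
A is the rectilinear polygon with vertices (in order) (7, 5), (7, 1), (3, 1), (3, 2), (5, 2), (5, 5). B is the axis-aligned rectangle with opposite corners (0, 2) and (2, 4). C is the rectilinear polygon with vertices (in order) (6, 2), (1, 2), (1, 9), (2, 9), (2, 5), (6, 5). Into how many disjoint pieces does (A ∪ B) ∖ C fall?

2

(A ∪ B) ∖ C splits into 2 disjoint pieces (area 7, area 2).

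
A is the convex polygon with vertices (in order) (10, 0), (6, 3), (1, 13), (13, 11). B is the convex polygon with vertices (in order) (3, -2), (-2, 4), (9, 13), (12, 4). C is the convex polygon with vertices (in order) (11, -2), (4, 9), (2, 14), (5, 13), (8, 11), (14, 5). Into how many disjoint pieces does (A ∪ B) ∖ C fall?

2

(A ∪ B) ∖ C splits into 2 disjoint pieces (area 64.7082, area 13.8155).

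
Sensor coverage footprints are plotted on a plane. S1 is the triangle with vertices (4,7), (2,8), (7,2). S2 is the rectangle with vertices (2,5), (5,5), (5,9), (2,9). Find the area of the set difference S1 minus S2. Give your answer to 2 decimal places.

1.08

|S1| = 3.5, |S1∩S2| = 2.4167.
|S1 ∖ S2| = |S1| − |S1∩S2| = 3.5 − 2.4167 = 1.08.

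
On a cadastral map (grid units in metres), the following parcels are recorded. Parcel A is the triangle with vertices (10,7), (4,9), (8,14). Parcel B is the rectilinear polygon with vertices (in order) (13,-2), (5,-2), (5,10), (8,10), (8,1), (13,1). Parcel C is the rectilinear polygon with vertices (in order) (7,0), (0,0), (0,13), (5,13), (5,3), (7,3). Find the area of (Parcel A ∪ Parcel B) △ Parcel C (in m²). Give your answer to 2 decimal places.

121.92

|Parcel A ∪ Parcel B| = 64.5.
|(Parcel A ∪ Parcel B) ∩ Parcel C| = 6.7917.
|(Parcel A ∪ Parcel B) △ Parcel C| = 64.5 + 71 − 13.5833 = 121.92.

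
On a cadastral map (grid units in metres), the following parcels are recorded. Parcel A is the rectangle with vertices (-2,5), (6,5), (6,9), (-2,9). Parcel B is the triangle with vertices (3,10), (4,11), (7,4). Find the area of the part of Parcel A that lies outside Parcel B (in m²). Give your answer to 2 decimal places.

|Parcel A| = 32, |Parcel A∩Parcel B| = 2.5595.
|Parcel A ∖ Parcel B| = |Parcel A| − |Parcel A∩Parcel B| = 32 − 2.5595 = 29.44.

29.44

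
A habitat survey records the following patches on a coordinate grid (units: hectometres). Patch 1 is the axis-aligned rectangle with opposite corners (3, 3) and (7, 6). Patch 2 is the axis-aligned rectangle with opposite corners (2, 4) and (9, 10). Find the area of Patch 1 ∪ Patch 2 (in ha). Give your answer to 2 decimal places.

By inclusion–exclusion:
Individual areas: |Patch 1| = 12, |Patch 2| = 42.
|Patch 1∩Patch 2|: x∈[3,7], y∈[4,6] → 4·2 = 8.
|Patch 1 ∪ Patch 2| = 54 − 8 = 46.00.

46.00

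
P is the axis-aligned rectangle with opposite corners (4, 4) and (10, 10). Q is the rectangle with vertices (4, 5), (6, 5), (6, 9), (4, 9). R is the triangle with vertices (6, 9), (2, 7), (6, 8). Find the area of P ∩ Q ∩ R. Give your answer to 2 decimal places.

1.50

The intersection is the polygon with vertices (6,8), (4,7.5), (4,8), (6,9).
By the shoelace formula its area is 1.50.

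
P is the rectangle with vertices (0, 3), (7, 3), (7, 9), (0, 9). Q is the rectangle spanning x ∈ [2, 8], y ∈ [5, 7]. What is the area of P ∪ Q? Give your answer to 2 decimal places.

By inclusion–exclusion:
Individual areas: |P| = 42, |Q| = 12.
|P∩Q|: x∈[2,7], y∈[5,7] → 5·2 = 10.
|P ∪ Q| = 54 − 10 = 44.00.

44.00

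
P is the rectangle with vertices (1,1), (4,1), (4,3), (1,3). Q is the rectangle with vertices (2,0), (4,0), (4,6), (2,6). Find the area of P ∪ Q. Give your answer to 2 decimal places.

14.00

By inclusion–exclusion:
Individual areas: |P| = 6, |Q| = 12.
|P∩Q|: x∈[2,4], y∈[1,3] → 2·2 = 4.
|P ∪ Q| = 18 − 4 = 14.00.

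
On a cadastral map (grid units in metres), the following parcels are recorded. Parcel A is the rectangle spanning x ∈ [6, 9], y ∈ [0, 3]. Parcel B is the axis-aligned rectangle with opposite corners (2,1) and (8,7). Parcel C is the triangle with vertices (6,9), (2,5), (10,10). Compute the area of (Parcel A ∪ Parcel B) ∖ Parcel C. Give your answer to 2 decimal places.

39.80

|Parcel A ∪ Parcel B| = 41.
|(Parcel A ∪ Parcel B) ∩ Parcel C| = 1.2.
|(Parcel A ∪ Parcel B) ∖ Parcel C| = 41 − 1.2 = 39.80.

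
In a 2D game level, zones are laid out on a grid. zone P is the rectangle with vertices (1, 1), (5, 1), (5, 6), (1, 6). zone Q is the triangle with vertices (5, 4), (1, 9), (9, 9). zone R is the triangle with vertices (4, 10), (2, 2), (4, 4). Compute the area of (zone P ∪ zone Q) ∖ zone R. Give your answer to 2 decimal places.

32.60

|zone P ∪ zone Q| = 38.4.
|(zone P ∪ zone Q) ∩ zone R| = 5.7988.
|(zone P ∪ zone Q) ∖ zone R| = 38.4 − 5.7988 = 32.60.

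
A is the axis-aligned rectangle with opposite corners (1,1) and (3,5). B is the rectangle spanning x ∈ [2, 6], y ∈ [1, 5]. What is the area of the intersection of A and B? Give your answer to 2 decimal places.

|A∩B|: x∈[2,3], y∈[1,5] → 1·4 = 4.

4.00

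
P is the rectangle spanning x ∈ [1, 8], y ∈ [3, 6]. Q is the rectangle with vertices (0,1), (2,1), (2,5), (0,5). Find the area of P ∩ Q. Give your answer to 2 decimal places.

2.00

|P∩Q|: x∈[1,2], y∈[3,5] → 1·2 = 2.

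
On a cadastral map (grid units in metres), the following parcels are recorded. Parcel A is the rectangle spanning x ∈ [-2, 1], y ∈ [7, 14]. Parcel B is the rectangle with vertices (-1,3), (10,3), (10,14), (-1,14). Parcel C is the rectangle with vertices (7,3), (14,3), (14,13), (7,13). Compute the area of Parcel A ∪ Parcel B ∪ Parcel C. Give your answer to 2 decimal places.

By inclusion–exclusion:
Individual areas: |Parcel A| = 21, |Parcel B| = 121, |Parcel C| = 70.
|Parcel A∩Parcel B|: x∈[-1,1], y∈[7,14] → 2·7 = 14.
|Parcel A∩Parcel C| = 0 (no overlap).
|Parcel B∩Parcel C|: x∈[7,10], y∈[3,13] → 3·10 = 30.
|Parcel A∩Parcel B∩Parcel C| = 0.
|Parcel A ∪ Parcel B ∪ Parcel C| = 212 − 44 + 0 = 168.00.

168.00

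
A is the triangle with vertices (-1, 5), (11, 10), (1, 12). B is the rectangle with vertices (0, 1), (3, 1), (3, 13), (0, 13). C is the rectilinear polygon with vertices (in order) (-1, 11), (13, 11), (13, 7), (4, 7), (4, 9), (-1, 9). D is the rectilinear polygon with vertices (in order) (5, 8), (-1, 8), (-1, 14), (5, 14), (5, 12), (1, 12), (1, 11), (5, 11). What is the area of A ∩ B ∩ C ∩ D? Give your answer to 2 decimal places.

5.14

The intersection is the polygon with vertices (1,11), (3,11), (3,9), (0.143,9), (0.714,11).
By the shoelace formula its area is 5.14.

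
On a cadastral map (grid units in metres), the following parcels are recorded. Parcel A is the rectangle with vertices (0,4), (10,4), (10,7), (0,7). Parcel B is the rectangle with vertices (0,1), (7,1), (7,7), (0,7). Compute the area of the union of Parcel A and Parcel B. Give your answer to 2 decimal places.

51.00

By inclusion–exclusion:
Individual areas: |Parcel A| = 30, |Parcel B| = 42.
|Parcel A∩Parcel B|: x∈[0,7], y∈[4,7] → 7·3 = 21.
|Parcel A ∪ Parcel B| = 72 − 21 = 51.00.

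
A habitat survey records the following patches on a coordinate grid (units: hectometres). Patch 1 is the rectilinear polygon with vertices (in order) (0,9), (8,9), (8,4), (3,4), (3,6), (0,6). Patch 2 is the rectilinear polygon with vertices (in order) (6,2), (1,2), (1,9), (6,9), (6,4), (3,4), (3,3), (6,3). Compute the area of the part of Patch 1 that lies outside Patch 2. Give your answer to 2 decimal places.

13.00

|Patch 1| = 34, |Patch 1∩Patch 2| = 21.
|Patch 1 ∖ Patch 2| = |Patch 1| − |Patch 1∩Patch 2| = 34 − 21 = 13.00.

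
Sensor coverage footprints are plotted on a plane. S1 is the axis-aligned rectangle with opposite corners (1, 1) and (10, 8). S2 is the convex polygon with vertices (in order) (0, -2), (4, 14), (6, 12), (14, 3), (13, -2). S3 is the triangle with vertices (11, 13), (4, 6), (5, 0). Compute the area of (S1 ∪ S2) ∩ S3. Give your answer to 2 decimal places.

20.84

The region (S1 ∪ S2) ∩ S3 is the polygon with vertices (8.987,8.639), (5,0), (4,6), (7.882,9.882).
By the shoelace formula its area is 20.84.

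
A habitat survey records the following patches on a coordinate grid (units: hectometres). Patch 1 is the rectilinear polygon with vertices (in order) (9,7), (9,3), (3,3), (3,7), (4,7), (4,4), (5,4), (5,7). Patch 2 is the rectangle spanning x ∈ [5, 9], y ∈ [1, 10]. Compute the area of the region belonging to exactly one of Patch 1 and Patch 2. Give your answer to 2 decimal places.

25.00

|Patch 1| = 21, |Patch 2| = 36, |Patch 1∩Patch 2| = 16.
|Patch 1 △ Patch 2| = |Patch 1| + |Patch 2| − 2·|Patch 1∩Patch 2| = 21 + 36 − 32 = 25.00.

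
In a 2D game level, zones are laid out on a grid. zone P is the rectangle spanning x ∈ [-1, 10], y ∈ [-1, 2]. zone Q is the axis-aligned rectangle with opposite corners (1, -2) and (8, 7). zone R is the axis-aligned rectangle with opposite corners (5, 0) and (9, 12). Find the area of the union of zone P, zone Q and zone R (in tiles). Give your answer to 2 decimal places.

By inclusion–exclusion:
Individual areas: |zone P| = 33, |zone Q| = 63, |zone R| = 48.
|zone P∩zone Q|: x∈[1,8], y∈[-1,2] → 7·3 = 21.
|zone P∩zone R|: x∈[5,9], y∈[0,2] → 4·2 = 8.
|zone Q∩zone R|: x∈[5,8], y∈[0,7] → 3·7 = 21.
|zone P∩zone Q∩zone R| = 6.
|zone P ∪ zone Q ∪ zone R| = 144 − 50 + 6 = 100.00.

100.00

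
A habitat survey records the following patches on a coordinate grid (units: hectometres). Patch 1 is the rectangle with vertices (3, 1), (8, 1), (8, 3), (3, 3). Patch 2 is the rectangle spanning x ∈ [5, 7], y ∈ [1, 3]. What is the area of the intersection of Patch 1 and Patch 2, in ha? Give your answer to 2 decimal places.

4.00

|Patch 1∩Patch 2|: x∈[5,7], y∈[1,3] → 2·2 = 4.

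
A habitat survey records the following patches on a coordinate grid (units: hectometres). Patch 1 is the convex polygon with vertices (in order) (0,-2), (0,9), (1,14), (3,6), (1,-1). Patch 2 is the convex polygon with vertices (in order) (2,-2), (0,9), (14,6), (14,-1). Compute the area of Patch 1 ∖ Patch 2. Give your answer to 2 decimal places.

15.07

|Patch 1| = 28, |Patch 1∩Patch 2| = 12.9269.
|Patch 1 ∖ Patch 2| = |Patch 1| − |Patch 1∩Patch 2| = 28 − 12.9269 = 15.07.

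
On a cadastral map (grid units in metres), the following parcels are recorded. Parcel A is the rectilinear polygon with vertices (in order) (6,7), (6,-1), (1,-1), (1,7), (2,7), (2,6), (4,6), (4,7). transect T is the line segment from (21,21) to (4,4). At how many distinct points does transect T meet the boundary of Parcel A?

1

The segment meets the boundary at (6,6).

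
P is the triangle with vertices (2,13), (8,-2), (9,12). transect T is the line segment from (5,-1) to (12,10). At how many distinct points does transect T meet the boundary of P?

The segment meets the boundary at (8.46,4.437), (6.596,1.509).

2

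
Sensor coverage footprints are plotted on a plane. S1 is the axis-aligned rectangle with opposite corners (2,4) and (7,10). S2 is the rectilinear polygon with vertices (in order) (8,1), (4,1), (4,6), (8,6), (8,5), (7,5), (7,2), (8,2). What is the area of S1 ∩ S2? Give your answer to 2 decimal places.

6.00

The intersection is the polygon with vertices (7,4), (4,4), (4,6), (7,6), (7,5).
By the shoelace formula its area is 6.00.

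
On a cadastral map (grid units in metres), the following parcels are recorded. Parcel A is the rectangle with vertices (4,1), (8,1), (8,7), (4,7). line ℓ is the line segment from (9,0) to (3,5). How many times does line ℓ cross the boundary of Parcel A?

2

The segment meets the boundary at (4,4.167), (7.8,1).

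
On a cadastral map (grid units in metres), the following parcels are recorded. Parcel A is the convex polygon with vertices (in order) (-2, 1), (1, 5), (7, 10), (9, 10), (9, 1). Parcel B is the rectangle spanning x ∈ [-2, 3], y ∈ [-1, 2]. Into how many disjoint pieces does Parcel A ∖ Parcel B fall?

1

Parcel A ∖ Parcel B is a single connected region.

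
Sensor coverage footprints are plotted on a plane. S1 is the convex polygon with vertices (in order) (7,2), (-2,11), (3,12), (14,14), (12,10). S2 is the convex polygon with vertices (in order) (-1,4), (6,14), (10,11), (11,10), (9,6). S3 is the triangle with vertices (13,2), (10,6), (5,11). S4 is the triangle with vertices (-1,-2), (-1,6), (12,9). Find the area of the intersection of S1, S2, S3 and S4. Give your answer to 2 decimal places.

The intersection is the polygon with vertices (7.667,8), (7.938,8.062), (9.292,6.708), (9.02,6.478).
By the shoelace formula its area is 0.59.

0.59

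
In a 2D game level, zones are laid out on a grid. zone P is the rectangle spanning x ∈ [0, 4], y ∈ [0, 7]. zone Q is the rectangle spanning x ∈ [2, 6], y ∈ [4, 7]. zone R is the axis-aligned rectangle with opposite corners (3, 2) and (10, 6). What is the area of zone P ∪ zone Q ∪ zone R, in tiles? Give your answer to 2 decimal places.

54.00

By inclusion–exclusion:
Individual areas: |zone P| = 28, |zone Q| = 12, |zone R| = 28.
|zone P∩zone Q|: x∈[2,4], y∈[4,7] → 2·3 = 6.
|zone P∩zone R|: x∈[3,4], y∈[2,6] → 1·4 = 4.
|zone Q∩zone R|: x∈[3,6], y∈[4,6] → 3·2 = 6.
|zone P∩zone Q∩zone R| = 2.
|zone P ∪ zone Q ∪ zone R| = 68 − 16 + 2 = 54.00.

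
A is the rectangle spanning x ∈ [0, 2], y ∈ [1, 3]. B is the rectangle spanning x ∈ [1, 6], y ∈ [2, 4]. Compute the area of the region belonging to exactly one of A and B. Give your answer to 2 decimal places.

|A∩B|: x∈[1,2], y∈[2,3] → 1·1 = 1.
|A △ B| = |A| + |B| − 2·|A∩B| = 4 + 10 − 2 = 12.00.

12.00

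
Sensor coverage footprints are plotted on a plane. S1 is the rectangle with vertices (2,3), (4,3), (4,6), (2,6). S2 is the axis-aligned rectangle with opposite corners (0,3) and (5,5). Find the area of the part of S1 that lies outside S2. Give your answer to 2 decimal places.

|S1∩S2|: x∈[2,4], y∈[3,5] → 2·2 = 4.
|S1| = 6.
|S1 ∖ S2| = |S1| − |S1∩S2| = 6 − 4 = 2.00.

2.00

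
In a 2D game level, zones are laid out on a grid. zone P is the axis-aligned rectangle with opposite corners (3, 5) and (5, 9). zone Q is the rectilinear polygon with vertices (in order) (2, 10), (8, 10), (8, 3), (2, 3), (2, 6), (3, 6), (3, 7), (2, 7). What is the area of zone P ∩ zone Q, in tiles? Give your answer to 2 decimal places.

The intersection is the polygon with vertices (3,9), (5,9), (5,5), (3,5), (3,6), (3,7).
By the shoelace formula its area is 8.00.

8.00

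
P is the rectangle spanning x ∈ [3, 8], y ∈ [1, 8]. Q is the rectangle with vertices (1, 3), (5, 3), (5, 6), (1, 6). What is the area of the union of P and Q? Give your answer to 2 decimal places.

41.00

By inclusion–exclusion:
Individual areas: |P| = 35, |Q| = 12.
|P∩Q|: x∈[3,5], y∈[3,6] → 2·3 = 6.
|P ∪ Q| = 47 − 6 = 41.00.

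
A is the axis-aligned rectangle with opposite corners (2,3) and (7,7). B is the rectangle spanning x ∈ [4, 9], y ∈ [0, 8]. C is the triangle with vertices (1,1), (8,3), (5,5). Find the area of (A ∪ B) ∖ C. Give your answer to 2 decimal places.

40.71

|A ∪ B| = 48.
|(A ∪ B) ∩ C| = 7.2857.
|(A ∪ B) ∖ C| = 48 − 7.2857 = 40.71.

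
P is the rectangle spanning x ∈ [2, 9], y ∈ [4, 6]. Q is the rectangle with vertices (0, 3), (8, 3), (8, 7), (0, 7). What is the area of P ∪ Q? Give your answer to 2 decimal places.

By inclusion–exclusion:
Individual areas: |P| = 14, |Q| = 32.
|P∩Q|: x∈[2,8], y∈[4,6] → 6·2 = 12.
|P ∪ Q| = 46 − 12 = 34.00.

34.00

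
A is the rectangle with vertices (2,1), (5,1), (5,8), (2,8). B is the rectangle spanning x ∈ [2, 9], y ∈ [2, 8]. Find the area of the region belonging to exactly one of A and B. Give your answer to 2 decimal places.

27.00

|A∩B|: x∈[2,5], y∈[2,8] → 3·6 = 18.
|A △ B| = |A| + |B| − 2·|A∩B| = 21 + 42 − 36 = 27.00.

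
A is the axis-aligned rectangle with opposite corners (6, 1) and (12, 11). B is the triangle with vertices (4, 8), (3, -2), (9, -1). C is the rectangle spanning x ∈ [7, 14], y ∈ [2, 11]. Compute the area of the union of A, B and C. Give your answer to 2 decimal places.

104.29

By inclusion–exclusion:
Individual areas: |A| = 60, |B| = 29.5, |C| = 63.
|A∩B| = 3.2111.
|A∩C|: x∈[7,12], y∈[2,11] → 5·9 = 45.
|B∩C| = 0.1.
|A∩B∩C| = 0.1.
|A ∪ B ∪ C| = 152.5 − 48.3111 + 0.1 = 104.29.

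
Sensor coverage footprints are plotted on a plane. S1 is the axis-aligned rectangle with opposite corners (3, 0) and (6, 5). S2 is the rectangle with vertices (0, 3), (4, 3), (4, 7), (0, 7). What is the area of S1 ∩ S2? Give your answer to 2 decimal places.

|S1∩S2|: x∈[3,4], y∈[3,5] → 1·2 = 2.

2.00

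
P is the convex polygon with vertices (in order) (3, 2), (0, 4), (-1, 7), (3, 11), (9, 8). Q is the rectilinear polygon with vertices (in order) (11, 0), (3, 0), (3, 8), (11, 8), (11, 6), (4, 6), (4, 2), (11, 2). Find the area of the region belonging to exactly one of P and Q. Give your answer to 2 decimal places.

|P| = 48.5, |Q| = 36, |P∩Q| = 13.5.
|P △ Q| = |P| + |Q| − 2·|P∩Q| = 48.5 + 36 − 27 = 57.50.

57.50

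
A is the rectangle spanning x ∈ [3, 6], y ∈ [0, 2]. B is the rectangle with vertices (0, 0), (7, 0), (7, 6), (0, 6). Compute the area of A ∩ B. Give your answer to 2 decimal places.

|A∩B|: x∈[3,6], y∈[0,2] → 3·2 = 6.

6.00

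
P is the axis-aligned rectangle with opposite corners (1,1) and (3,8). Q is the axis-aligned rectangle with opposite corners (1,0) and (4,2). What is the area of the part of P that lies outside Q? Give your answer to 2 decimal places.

|P∩Q|: x∈[1,3], y∈[1,2] → 2·1 = 2.
|P| = 14.
|P ∖ Q| = |P| − |P∩Q| = 14 − 2 = 12.00.

12.00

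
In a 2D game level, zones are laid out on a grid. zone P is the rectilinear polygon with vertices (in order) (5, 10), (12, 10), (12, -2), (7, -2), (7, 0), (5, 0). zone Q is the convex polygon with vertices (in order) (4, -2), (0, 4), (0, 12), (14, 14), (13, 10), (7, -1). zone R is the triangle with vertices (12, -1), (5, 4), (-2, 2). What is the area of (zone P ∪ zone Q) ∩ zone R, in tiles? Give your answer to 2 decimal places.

The region (zone P ∪ zone Q) ∩ zone R is the polygon with vertices (0.8,2.8), (5,4), (12,-1), (1.889,1.167).
By the shoelace formula its area is 21.78.

21.78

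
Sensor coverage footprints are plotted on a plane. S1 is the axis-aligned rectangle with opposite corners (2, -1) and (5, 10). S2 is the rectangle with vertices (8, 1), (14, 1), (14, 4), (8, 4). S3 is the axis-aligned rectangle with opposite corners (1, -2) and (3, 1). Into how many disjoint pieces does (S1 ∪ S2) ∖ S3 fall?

2

(S1 ∪ S2) ∖ S3 splits into 2 disjoint pieces (area 31, area 18).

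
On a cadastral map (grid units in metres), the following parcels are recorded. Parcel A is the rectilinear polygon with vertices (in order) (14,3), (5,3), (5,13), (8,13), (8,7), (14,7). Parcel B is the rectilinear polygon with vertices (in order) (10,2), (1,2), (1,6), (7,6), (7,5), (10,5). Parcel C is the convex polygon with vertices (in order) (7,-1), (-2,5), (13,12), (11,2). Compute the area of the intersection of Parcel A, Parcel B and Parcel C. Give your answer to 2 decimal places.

The intersection is the polygon with vertices (5,6), (7,6), (7,5), (10,5), (10,3), (5,3).
By the shoelace formula its area is 12.00.

12.00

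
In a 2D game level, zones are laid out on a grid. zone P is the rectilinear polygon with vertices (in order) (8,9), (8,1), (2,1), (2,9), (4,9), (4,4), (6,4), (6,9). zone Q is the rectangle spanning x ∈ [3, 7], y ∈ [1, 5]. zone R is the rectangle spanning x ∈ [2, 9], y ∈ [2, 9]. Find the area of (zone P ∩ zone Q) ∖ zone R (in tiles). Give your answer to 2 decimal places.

|zone P ∩ zone Q| = 14.
|(zone P ∩ zone Q) ∩ zone R| = 10.
|(zone P ∩ zone Q) ∖ zone R| = 14 − 10 = 4.00.

4.00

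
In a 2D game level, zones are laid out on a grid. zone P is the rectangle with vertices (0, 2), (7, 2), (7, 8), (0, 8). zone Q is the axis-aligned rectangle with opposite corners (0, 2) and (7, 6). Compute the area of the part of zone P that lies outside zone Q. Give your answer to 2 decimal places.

|zone P∩zone Q|: x∈[0,7], y∈[2,6] → 7·4 = 28.
|zone P| = 42.
|zone P ∖ zone Q| = |zone P| − |zone P∩zone Q| = 42 − 28 = 14.00.

14.00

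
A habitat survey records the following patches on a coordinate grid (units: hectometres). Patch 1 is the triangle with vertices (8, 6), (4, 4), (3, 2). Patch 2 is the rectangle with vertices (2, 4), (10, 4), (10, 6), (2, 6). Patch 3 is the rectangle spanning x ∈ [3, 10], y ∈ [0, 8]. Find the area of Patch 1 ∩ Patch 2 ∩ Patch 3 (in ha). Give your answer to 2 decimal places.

1.50

The intersection is the polygon with vertices (5.5,4), (4,4), (8,6).
By the shoelace formula its area is 1.50.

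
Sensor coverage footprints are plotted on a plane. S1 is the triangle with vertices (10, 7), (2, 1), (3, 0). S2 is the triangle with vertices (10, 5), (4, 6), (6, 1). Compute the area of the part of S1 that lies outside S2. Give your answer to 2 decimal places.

|S1| = 7, |S1∩S2| = 2.3457.
|S1 ∖ S2| = |S1| − |S1∩S2| = 7 − 2.3457 = 4.65.

4.65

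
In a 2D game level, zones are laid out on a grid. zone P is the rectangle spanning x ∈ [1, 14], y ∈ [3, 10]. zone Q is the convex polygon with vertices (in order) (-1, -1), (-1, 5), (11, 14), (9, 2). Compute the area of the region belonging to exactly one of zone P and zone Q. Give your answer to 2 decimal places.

77.83

|zone P| = 91, |zone Q| = 93, |zone P∩zone Q| = 53.0833.
|zone P △ zone Q| = |zone P| + |zone Q| − 2·|zone P∩zone Q| = 91 + 93 − 106.1667 = 77.83.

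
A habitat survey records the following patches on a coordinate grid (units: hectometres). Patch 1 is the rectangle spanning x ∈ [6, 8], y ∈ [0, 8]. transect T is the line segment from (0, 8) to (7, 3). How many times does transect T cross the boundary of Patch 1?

1

The segment meets the boundary at (6,3.714).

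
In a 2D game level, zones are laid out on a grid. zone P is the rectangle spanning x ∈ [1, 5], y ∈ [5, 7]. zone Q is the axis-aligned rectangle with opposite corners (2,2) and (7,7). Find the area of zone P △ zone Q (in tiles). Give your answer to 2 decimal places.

21.00

|zone P∩zone Q|: x∈[2,5], y∈[5,7] → 3·2 = 6.
|zone P △ zone Q| = |zone P| + |zone Q| − 2·|zone P∩zone Q| = 8 + 25 − 12 = 21.00.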